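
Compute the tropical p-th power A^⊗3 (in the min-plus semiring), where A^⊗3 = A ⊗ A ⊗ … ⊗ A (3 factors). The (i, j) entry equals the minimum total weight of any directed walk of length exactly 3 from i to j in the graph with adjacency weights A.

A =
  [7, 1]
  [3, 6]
A^⊗3 =
  [10, 5]
  [7, 10]

Each entry (A^⊗3)_ij equals the minimum over all length-3 walks i = v_0 → v_1 → … → v_3 = j of Σ_t A[v_t][v_{t+1}]. For example, for (i, j) = (0, 1) we minimise over 4 possible intermediate vertex sequences; the minimum is 5, attained along the walk 0 → 1 → 0 → 1.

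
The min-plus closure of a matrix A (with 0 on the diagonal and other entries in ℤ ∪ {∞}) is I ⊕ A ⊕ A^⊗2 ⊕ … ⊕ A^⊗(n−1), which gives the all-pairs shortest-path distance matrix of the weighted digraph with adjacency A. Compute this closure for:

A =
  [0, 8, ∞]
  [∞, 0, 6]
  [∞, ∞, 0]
Closure =
  [0, 8, 14]
  [∞, 0, 6]
  [∞, ∞, 0]

This is the Floyd-Warshall all-pairs shortest-path computation. For each intermediate vertex k = 0, 1, …, 2, update dist[i][j] ← min(dist[i][j], dist[i][k] + dist[k][j]). The final matrix gives, for each (i, j), the minimum total weight of any directed path from i to j (possibly empty when i = j).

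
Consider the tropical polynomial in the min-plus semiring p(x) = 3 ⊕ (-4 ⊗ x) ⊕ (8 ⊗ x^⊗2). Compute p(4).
p(4) = 0

A tropical monomial a ⊗ x^⊗i evaluates to a + i · x. Evaluating each term at x = 4:
  Term 0 contributes 3 + 0 · 4 = 3
  Term 1 contributes -4 + 1 · 4 = 0
  Term 2 contributes 8 + 2 · 4 = 16
p(4) = ⊕ of these = min[3, 0, 16] = 0.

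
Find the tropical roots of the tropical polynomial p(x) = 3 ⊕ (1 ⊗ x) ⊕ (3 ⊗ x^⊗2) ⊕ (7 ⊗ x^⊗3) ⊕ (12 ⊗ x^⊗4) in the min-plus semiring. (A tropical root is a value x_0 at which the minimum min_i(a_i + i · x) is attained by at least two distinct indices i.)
Roots: {-5, -4, -2, 2}

Each tropical root is a break point of the lower envelope of the lines y = a_i + i · x (there are 5 lines, with slopes 0, 1, ..., 4). Only the lines that attain the minimum somewhere contribute to roots; other lines are dominated. Here the surviving (envelope) indices are i = 4, i = 3, i = 2, i = 1, i = 0.
Intersections between consecutive envelope lines give the roots: for adjacent envelope indices i < j the intersection is x = (a_i − a_j) / (j − i). Reading off the sorted break points: {-5, -4, -2, 2}.
Verification: at each break x_0, at least two indices attain the minimum of min_i(a_i + i · x_0).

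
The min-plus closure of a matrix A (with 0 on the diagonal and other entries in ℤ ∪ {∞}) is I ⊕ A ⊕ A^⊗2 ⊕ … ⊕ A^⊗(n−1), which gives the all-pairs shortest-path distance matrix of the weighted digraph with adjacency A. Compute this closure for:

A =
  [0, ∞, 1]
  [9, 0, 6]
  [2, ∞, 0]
Closure =
  [0, ∞, 1]
  [8, 0, 6]
  [2, ∞, 0]

This is the Floyd-Warshall all-pairs shortest-path computation. For each intermediate vertex k = 0, 1, …, 2, update dist[i][j] ← min(dist[i][j], dist[i][k] + dist[k][j]). The final matrix gives, for each (i, j), the minimum total weight of any directed path from i to j (possibly empty when i = j).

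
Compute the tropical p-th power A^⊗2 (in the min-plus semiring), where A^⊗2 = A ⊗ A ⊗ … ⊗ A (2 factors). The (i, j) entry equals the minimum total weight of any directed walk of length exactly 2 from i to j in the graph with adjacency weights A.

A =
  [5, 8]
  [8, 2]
A^⊗2 =
  [10, 10]
  [10, 4]

Each entry (A^⊗2)_ij equals the minimum over all length-2 walks i = v_0 → v_1 → … → v_2 = j of Σ_t A[v_t][v_{t+1}]. For example, for (i, j) = (0, 1) we minimise over 2 possible intermediate vertex sequences; the minimum is 10, attained along the walk 0 → 1 → 1.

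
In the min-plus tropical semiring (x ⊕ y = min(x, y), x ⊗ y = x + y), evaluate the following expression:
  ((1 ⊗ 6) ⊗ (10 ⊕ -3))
((1 ⊗ 6) ⊗ (10 ⊕ -3)) = 4

Expand innermost to outermost. Recall ⊕ takes the minimum of its arguments and ⊗ takes their sum. Working out the expression ((1 ⊗ 6) ⊗ (10 ⊕ -3)) gives 4.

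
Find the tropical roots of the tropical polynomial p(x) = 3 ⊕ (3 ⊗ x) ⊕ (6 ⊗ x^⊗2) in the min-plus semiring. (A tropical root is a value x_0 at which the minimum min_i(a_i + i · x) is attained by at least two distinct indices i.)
Roots: {-3, 0}

Each tropical root is a break point of the lower envelope of the lines y = a_i + i · x (there are 3 lines, with slopes 0, 1, ..., 2). Only the lines that attain the minimum somewhere contribute to roots; other lines are dominated. Here the surviving (envelope) indices are i = 2, i = 1, i = 0.
Intersections between consecutive envelope lines give the roots: for adjacent envelope indices i < j the intersection is x = (a_i − a_j) / (j − i). Reading off the sorted break points: {-3, 0}.
Verification: at each break x_0, at least two indices attain the minimum of min_i(a_i + i · x_0).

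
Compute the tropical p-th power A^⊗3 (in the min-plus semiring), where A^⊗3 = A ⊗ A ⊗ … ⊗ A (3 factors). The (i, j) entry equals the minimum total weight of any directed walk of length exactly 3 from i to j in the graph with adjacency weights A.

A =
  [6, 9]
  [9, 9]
A^⊗3 =
  [18, 21]
  [21, 24]

Each entry (A^⊗3)_ij equals the minimum over all length-3 walks i = v_0 → v_1 → … → v_3 = j of Σ_t A[v_t][v_{t+1}]. For example, for (i, j) = (0, 1) we minimise over 4 possible intermediate vertex sequences; the minimum is 21, attained along the walk 0 → 0 → 0 → 1.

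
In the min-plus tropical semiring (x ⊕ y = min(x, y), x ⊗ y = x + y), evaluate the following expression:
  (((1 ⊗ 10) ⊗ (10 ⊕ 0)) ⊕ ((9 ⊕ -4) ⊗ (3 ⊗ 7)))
(((1 ⊗ 10) ⊗ (10 ⊕ 0)) ⊕ ((9 ⊕ -4) ⊗ (3 ⊗ 7))) = 6

Expand innermost to outermost. Recall ⊕ takes the minimum of its arguments and ⊗ takes their sum. Working out the expression (((1 ⊗ 10) ⊗ (10 ⊕ 0)) ⊕ ((9 ⊕ -4) ⊗ (3 ⊗ 7))) gives 6.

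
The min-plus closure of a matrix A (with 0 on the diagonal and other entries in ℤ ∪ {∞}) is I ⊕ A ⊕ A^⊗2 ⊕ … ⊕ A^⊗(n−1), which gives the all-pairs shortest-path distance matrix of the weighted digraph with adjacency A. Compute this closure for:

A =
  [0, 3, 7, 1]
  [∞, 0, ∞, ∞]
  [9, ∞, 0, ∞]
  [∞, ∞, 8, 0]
Closure =
  [0, 3, 7, 1]
  [∞, 0, ∞, ∞]
  [9, 12, 0, 10]
  [17, 20, 8, 0]

This is the Floyd-Warshall all-pairs shortest-path computation. For each intermediate vertex k = 0, 1, …, 3, update dist[i][j] ← min(dist[i][j], dist[i][k] + dist[k][j]). The final matrix gives, for each (i, j), the minimum total weight of any directed path from i to j (possibly empty when i = j).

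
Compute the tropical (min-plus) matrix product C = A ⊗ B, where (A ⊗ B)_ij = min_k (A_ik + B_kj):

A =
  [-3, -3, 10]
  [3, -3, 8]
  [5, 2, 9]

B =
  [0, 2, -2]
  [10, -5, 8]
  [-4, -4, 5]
A ⊗ B =
  [-3, -8, -5]
  [3, -8, 1]
  [5, -3, 3]

Apply the min-plus product entry-by-entry:
  C[0][0] = min over k of (A[0][0] + B[0][0] = -3 + 0 = -3, A[0][1] + B[1][0] = -3 + 10 = 7, A[0][2] + B[2][0] = 10 + -4 = 6) = -3 (attained at k = 0)
  C[0][1] = min over k of (A[0][0] + B[0][1] = -3 + 2 = -1, A[0][1] + B[1][1] = -3 + -5 = -8, A[0][2] + B[2][1] = 10 + -4 = 6) = -8 (attained at k = 1)
  C[0][2] = min over k of (A[0][0] + B[0][2] = -3 + -2 = -5, A[0][1] + B[1][2] = -3 + 8 = 5, A[0][2] + B[2][2] = 10 + 5 = 15) = -5 (attained at k = 0)
  C[1][0] = min over k of (A[1][0] + B[0][0] = 3 + 0 = 3, A[1][1] + B[1][0] = -3 + 10 = 7, A[1][2] + B[2][0] = 8 + -4 = 4) = 3 (attained at k = 0)
  C[1][1] = min over k of (A[1][0] + B[0][1] = 3 + 2 = 5, A[1][1] + B[1][1] = -3 + -5 = -8, A[1][2] + B[2][1] = 8 + -4 = 4) = -8 (attained at k = 1)
  C[1][2] = min over k of (A[1][0] + B[0][2] = 3 + -2 = 1, A[1][1] + B[1][2] = -3 + 8 = 5, A[1][2] + B[2][2] = 8 + 5 = 13) = 1 (attained at k = 0)
  C[2][0] = min over k of (A[2][0] + B[0][0] = 5 + 0 = 5, A[2][1] + B[1][0] = 2 + 10 = 12, A[2][2] + B[2][0] = 9 + -4 = 5) = 5 (attained at k = 0)
  C[2][1] = min over k of (A[2][0] + B[0][1] = 5 + 2 = 7, A[2][1] + B[1][1] = 2 + -5 = -3, A[2][2] + B[2][1] = 9 + -4 = 5) = -3 (attained at k = 1)
  C[2][2] = min over k of (A[2][0] + B[0][2] = 5 + -2 = 3, A[2][1] + B[1][2] = 2 + 8 = 10, A[2][2] + B[2][2] = 9 + 5 = 14) = 3 (attained at k = 0)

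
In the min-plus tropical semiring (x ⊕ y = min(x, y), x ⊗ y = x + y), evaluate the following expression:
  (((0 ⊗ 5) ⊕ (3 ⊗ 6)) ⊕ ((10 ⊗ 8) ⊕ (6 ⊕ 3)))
(((0 ⊗ 5) ⊕ (3 ⊗ 6)) ⊕ ((10 ⊗ 8) ⊕ (6 ⊕ 3))) = 3

Expand innermost to outermost. Recall ⊕ takes the minimum of its arguments and ⊗ takes their sum. Working out the expression (((0 ⊗ 5) ⊕ (3 ⊗ 6)) ⊕ ((10 ⊗ 8) ⊕ (6 ⊕ 3))) gives 3.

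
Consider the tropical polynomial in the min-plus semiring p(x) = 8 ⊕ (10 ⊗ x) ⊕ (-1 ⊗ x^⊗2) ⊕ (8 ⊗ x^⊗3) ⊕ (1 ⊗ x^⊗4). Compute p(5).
p(5) = 8

A tropical monomial a ⊗ x^⊗i evaluates to a + i · x. Evaluating each term at x = 5:
  Term 0 contributes 8 + 0 · 5 = 8
  Term 1 contributes 10 + 1 · 5 = 15
  Term 2 contributes -1 + 2 · 5 = 9
  Term 3 contributes 8 + 3 · 5 = 23
  Term 4 contributes 1 + 4 · 5 = 21
p(5) = ⊕ of these = min[8, 15, 9, 23, 21] = 8.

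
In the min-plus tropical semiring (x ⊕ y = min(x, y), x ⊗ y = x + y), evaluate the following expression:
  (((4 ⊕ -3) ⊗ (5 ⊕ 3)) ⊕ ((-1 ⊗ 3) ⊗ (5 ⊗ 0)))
(((4 ⊕ -3) ⊗ (5 ⊕ 3)) ⊕ ((-1 ⊗ 3) ⊗ (5 ⊗ 0))) = 0

Expand innermost to outermost. Recall ⊕ takes the minimum of its arguments and ⊗ takes their sum. Working out the expression (((4 ⊕ -3) ⊗ (5 ⊕ 3)) ⊕ ((-1 ⊗ 3) ⊗ (5 ⊗ 0))) gives 0.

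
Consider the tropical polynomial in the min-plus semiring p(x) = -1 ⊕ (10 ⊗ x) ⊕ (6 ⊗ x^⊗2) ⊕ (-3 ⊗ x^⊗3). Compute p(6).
p(6) = -1

A tropical monomial a ⊗ x^⊗i evaluates to a + i · x. Evaluating each term at x = 6:
  Term 0 contributes -1 + 0 · 6 = -1
  Term 1 contributes 10 + 1 · 6 = 16
  Term 2 contributes 6 + 2 · 6 = 18
  Term 3 contributes -3 + 3 · 6 = 15
p(6) = ⊕ of these = min[-1, 16, 18, 15] = -1.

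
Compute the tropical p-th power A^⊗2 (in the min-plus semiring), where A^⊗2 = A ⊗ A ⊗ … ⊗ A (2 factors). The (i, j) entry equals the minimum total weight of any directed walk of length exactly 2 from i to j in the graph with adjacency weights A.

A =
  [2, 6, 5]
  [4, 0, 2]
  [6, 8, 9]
A^⊗2 =
  [4, 6, 7]
  [4, 0, 2]
  [8, 8, 10]

Each entry (A^⊗2)_ij equals the minimum over all length-2 walks i = v_0 → v_1 → … → v_2 = j of Σ_t A[v_t][v_{t+1}]. For example, for (i, j) = (0, 2) we minimise over 3 possible intermediate vertex sequences; the minimum is 7, attained along the walk 0 → 0 → 2.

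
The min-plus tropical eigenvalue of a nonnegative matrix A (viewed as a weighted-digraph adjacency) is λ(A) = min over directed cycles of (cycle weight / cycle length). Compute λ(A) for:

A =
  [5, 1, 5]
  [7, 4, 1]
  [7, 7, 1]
λ(A) = 1

Enumerate directed cycles and compute their means (weight / length). Sample:
  cycle 0 → 0: weight = 5, length = 1, mean = 5/1 ≈ 5.000
  cycle 1 → 1: weight = 4, length = 1, mean = 4/1 ≈ 4.000
  cycle 2 → 2: weight = 1, length = 1, mean = 1/1 ≈ 1.000
  cycle 0 → 1 → 0: weight = 8, length = 2, mean = 8/2 ≈ 4.000
  cycle 0 → 2 → 0: weight = 12, length = 2, mean = 12/2 ≈ 6.000
  cycle 1 → 0 → 1: weight = 8, length = 2, mean = 8/2 ≈ 4.000
Minimum mean = 1.000, attained e.g. along the cycle 2 → 2 with weight 1 and length 1. So λ(A) = 1/1 = 1.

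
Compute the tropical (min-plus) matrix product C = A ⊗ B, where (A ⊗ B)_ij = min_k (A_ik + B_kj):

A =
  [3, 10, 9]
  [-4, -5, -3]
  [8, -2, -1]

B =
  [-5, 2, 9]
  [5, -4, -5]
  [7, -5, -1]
A ⊗ B =
  [-2, 4, 5]
  [-9, -9, -10]
  [3, -6, -7]

Apply the min-plus product entry-by-entry:
  C[0][0] = min over k of (A[0][0] + B[0][0] = 3 + -5 = -2, A[0][1] + B[1][0] = 10 + 5 = 15, A[0][2] + B[2][0] = 9 + 7 = 16) = -2 (attained at k = 0)
  C[0][1] = min over k of (A[0][0] + B[0][1] = 3 + 2 = 5, A[0][1] + B[1][1] = 10 + -4 = 6, A[0][2] + B[2][1] = 9 + -5 = 4) = 4 (attained at k = 2)
  C[0][2] = min over k of (A[0][0] + B[0][2] = 3 + 9 = 12, A[0][1] + B[1][2] = 10 + -5 = 5, A[0][2] + B[2][2] = 9 + -1 = 8) = 5 (attained at k = 1)
  C[1][0] = min over k of (A[1][0] + B[0][0] = -4 + -5 = -9, A[1][1] + B[1][0] = -5 + 5 = 0, A[1][2] + B[2][0] = -3 + 7 = 4) = -9 (attained at k = 0)
  C[1][1] = min over k of (A[1][0] + B[0][1] = -4 + 2 = -2, A[1][1] + B[1][1] = -5 + -4 = -9, A[1][2] + B[2][1] = -3 + -5 = -8) = -9 (attained at k = 1)
  C[1][2] = min over k of (A[1][0] + B[0][2] = -4 + 9 = 5, A[1][1] + B[1][2] = -5 + -5 = -10, A[1][2] + B[2][2] = -3 + -1 = -4) = -10 (attained at k = 1)
  C[2][0] = min over k of (A[2][0] + B[0][0] = 8 + -5 = 3, A[2][1] + B[1][0] = -2 + 5 = 3, A[2][2] + B[2][0] = -1 + 7 = 6) = 3 (attained at k = 0)
  C[2][1] = min over k of (A[2][0] + B[0][1] = 8 + 2 = 10, A[2][1] + B[1][1] = -2 + -4 = -6, A[2][2] + B[2][1] = -1 + -5 = -6) = -6 (attained at k = 1)
  C[2][2] = min over k of (A[2][0] + B[0][2] = 8 + 9 = 17, A[2][1] + B[1][2] = -2 + -5 = -7, A[2][2] + B[2][2] = -1 + -1 = -2) = -7 (attained at k = 1)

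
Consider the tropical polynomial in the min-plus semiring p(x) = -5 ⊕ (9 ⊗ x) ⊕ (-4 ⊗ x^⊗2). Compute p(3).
p(3) = -5

A tropical monomial a ⊗ x^⊗i evaluates to a + i · x. Evaluating each term at x = 3:
  Term 0 contributes -5 + 0 · 3 = -5
  Term 1 contributes 9 + 1 · 3 = 12
  Term 2 contributes -4 + 2 · 3 = 2
p(3) = ⊕ of these = min[-5, 12, 2] = -5.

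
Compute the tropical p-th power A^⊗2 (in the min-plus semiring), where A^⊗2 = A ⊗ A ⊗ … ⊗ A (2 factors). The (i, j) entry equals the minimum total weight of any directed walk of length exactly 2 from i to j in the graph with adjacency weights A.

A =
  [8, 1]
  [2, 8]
A^⊗2 =
  [3, 9]
  [10, 3]

Each entry (A^⊗2)_ij equals the minimum over all length-2 walks i = v_0 → v_1 → … → v_2 = j of Σ_t A[v_t][v_{t+1}]. For example, for (i, j) = (0, 1) we minimise over 2 possible intermediate vertex sequences; the minimum is 9, attained along the walk 0 → 0 → 1.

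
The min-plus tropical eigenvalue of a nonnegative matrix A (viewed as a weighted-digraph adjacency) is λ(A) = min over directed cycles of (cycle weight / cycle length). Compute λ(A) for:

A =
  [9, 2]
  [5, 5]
λ(A) = 7/2

Enumerate directed cycles and compute their means (weight / length). Sample:
  cycle 0 → 0: weight = 9, length = 1, mean = 9/1 ≈ 9.000
  cycle 1 → 1: weight = 5, length = 1, mean = 5/1 ≈ 5.000
  cycle 0 → 1 → 0: weight = 7, length = 2, mean = 7/2 ≈ 3.500
  cycle 1 → 0 → 1: weight = 7, length = 2, mean = 7/2 ≈ 3.500
Minimum mean = 3.500, attained e.g. along the cycle 0 → 1 → 0 with weight 7 and length 2. So λ(A) = 7/2 = 7/2.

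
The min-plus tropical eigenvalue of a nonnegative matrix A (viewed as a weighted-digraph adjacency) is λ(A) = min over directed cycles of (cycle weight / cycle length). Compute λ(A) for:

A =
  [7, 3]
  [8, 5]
λ(A) = 5

Enumerate directed cycles and compute their means (weight / length). Sample:
  cycle 0 → 0: weight = 7, length = 1, mean = 7/1 ≈ 7.000
  cycle 1 → 1: weight = 5, length = 1, mean = 5/1 ≈ 5.000
  cycle 0 → 1 → 0: weight = 11, length = 2, mean = 11/2 ≈ 5.500
  cycle 1 → 0 → 1: weight = 11, length = 2, mean = 11/2 ≈ 5.500
Minimum mean = 5.000, attained e.g. along the cycle 1 → 1 with weight 5 and length 1. So λ(A) = 5/1 = 5.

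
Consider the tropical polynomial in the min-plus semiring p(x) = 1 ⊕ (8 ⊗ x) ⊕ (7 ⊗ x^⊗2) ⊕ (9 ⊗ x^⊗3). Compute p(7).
p(7) = 1

A tropical monomial a ⊗ x^⊗i evaluates to a + i · x. Evaluating each term at x = 7:
  Term 0 contributes 1 + 0 · 7 = 1
  Term 1 contributes 8 + 1 · 7 = 15
  Term 2 contributes 7 + 2 · 7 = 21
  Term 3 contributes 9 + 3 · 7 = 30
p(7) = ⊕ of these = min[1, 15, 21, 30] = 1.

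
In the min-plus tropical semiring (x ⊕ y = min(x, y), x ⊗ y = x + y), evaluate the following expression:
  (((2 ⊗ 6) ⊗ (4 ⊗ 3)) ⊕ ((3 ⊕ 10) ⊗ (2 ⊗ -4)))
(((2 ⊗ 6) ⊗ (4 ⊗ 3)) ⊕ ((3 ⊕ 10) ⊗ (2 ⊗ -4))) = 1

Expand innermost to outermost. Recall ⊕ takes the minimum of its arguments and ⊗ takes their sum. Working out the expression (((2 ⊗ 6) ⊗ (4 ⊗ 3)) ⊕ ((3 ⊕ 10) ⊗ (2 ⊗ -4))) gives 1.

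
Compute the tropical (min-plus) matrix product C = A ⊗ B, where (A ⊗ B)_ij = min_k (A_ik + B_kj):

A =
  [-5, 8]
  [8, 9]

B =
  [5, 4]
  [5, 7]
A ⊗ B =
  [0, -1]
  [13, 12]

Apply the min-plus product entry-by-entry:
  C[0][0] = min over k of (A[0][0] + B[0][0] = -5 + 5 = 0, A[0][1] + B[1][0] = 8 + 5 = 13) = 0 (attained at k = 0)
  C[0][1] = min over k of (A[0][0] + B[0][1] = -5 + 4 = -1, A[0][1] + B[1][1] = 8 + 7 = 15) = -1 (attained at k = 0)
  C[1][0] = min over k of (A[1][0] + B[0][0] = 8 + 5 = 13, A[1][1] + B[1][0] = 9 + 5 = 14) = 13 (attained at k = 0)
  C[1][1] = min over k of (A[1][0] + B[0][1] = 8 + 4 = 12, A[1][1] + B[1][1] = 9 + 7 = 16) = 12 (attained at k = 0)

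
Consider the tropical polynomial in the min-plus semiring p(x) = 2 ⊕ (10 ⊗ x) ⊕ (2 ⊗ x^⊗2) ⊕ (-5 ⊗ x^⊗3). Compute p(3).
p(3) = 2

A tropical monomial a ⊗ x^⊗i evaluates to a + i · x. Evaluating each term at x = 3:
  Term 0 contributes 2 + 0 · 3 = 2
  Term 1 contributes 10 + 1 · 3 = 13
  Term 2 contributes 2 + 2 · 3 = 8
  Term 3 contributes -5 + 3 · 3 = 4
p(3) = ⊕ of these = min[2, 13, 8, 4] = 2.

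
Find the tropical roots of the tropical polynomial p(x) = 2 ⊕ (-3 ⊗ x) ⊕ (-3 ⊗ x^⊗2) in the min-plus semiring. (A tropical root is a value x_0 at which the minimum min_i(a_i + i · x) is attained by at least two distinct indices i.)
Roots: {0, 5}

Each tropical root is a break point of the lower envelope of the lines y = a_i + i · x (there are 3 lines, with slopes 0, 1, ..., 2). Only the lines that attain the minimum somewhere contribute to roots; other lines are dominated. Here the surviving (envelope) indices are i = 2, i = 1, i = 0.
Intersections between consecutive envelope lines give the roots: for adjacent envelope indices i < j the intersection is x = (a_i − a_j) / (j − i). Reading off the sorted break points: {0, 5}.
Verification: at each break x_0, at least two indices attain the minimum of min_i(a_i + i · x_0).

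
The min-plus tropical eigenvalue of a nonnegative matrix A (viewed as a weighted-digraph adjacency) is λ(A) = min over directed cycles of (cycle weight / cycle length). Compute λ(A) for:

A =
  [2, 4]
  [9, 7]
λ(A) = 2

Enumerate directed cycles and compute their means (weight / length). Sample:
  cycle 0 → 0: weight = 2, length = 1, mean = 2/1 ≈ 2.000
  cycle 1 → 1: weight = 7, length = 1, mean = 7/1 ≈ 7.000
  cycle 0 → 1 → 0: weight = 13, length = 2, mean = 13/2 ≈ 6.500
  cycle 1 → 0 → 1: weight = 13, length = 2, mean = 13/2 ≈ 6.500
Minimum mean = 2.000, attained e.g. along the cycle 0 → 0 with weight 2 and length 1. So λ(A) = 2/1 = 2.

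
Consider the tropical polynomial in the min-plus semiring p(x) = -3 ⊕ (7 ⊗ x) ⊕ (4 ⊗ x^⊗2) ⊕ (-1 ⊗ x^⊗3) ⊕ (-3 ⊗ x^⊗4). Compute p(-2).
p(-2) = -11

A tropical monomial a ⊗ x^⊗i evaluates to a + i · x. Evaluating each term at x = -2:
  Term 0 contributes -3 + 0 · -2 = -3
  Term 1 contributes 7 + 1 · -2 = 5
  Term 2 contributes 4 + 2 · -2 = 0
  Term 3 contributes -1 + 3 · -2 = -7
  Term 4 contributes -3 + 4 · -2 = -11
p(-2) = ⊕ of these = min[-3, 5, 0, -7, -11] = -11.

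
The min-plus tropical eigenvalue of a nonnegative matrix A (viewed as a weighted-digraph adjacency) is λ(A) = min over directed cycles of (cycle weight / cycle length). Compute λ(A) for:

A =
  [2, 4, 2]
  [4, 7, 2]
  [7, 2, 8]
λ(A) = 2

Enumerate directed cycles and compute their means (weight / length). Sample:
  cycle 0 → 0: weight = 2, length = 1, mean = 2/1 ≈ 2.000
  cycle 1 → 1: weight = 7, length = 1, mean = 7/1 ≈ 7.000
  cycle 2 → 2: weight = 8, length = 1, mean = 8/1 ≈ 8.000
  cycle 0 → 1 → 0: weight = 8, length = 2, mean = 8/2 ≈ 4.000
  cycle 0 → 2 → 0: weight = 9, length = 2, mean = 9/2 ≈ 4.500
  cycle 1 → 0 → 1: weight = 8, length = 2, mean = 8/2 ≈ 4.000
Minimum mean = 2.000, attained e.g. along the cycle 0 → 0 with weight 2 and length 1. So λ(A) = 2/1 = 2.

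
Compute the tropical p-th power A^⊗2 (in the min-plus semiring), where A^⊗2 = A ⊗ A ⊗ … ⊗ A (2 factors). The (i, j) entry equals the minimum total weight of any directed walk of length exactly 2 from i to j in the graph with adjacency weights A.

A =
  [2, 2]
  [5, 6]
A^⊗2 =
  [4, 4]
  [7, 7]

Each entry (A^⊗2)_ij equals the minimum over all length-2 walks i = v_0 → v_1 → … → v_2 = j of Σ_t A[v_t][v_{t+1}]. For example, for (i, j) = (0, 1) we minimise over 2 possible intermediate vertex sequences; the minimum is 4, attained along the walk 0 → 0 → 1.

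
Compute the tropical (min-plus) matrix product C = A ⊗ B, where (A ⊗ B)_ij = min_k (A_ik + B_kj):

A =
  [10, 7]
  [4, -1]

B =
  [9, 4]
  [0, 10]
A ⊗ B =
  [7, 14]
  [-1, 8]

Apply the min-plus product entry-by-entry:
  C[0][0] = min over k of (A[0][0] + B[0][0] = 10 + 9 = 19, A[0][1] + B[1][0] = 7 + 0 = 7) = 7 (attained at k = 1)
  C[0][1] = min over k of (A[0][0] + B[0][1] = 10 + 4 = 14, A[0][1] + B[1][1] = 7 + 10 = 17) = 14 (attained at k = 0)
  C[1][0] = min over k of (A[1][0] + B[0][0] = 4 + 9 = 13, A[1][1] + B[1][0] = -1 + 0 = -1) = -1 (attained at k = 1)
  C[1][1] = min over k of (A[1][0] + B[0][1] = 4 + 4 = 8, A[1][1] + B[1][1] = -1 + 10 = 9) = 8 (attained at k = 0)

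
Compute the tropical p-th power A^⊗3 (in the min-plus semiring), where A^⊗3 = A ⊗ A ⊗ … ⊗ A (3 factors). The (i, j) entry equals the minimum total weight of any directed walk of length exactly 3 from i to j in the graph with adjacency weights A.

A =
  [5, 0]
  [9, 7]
A^⊗3 =
  [14, 9]
  [18, 14]

Each entry (A^⊗3)_ij equals the minimum over all length-3 walks i = v_0 → v_1 → … → v_3 = j of Σ_t A[v_t][v_{t+1}]. For example, for (i, j) = (0, 1) we minimise over 4 possible intermediate vertex sequences; the minimum is 9, attained along the walk 0 → 1 → 0 → 1.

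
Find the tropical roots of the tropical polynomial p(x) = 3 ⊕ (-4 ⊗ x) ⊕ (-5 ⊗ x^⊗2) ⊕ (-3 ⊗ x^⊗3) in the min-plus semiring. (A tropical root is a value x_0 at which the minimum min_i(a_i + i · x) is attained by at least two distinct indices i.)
Roots: {-2, 1, 7}

Each tropical root is a break point of the lower envelope of the lines y = a_i + i · x (there are 4 lines, with slopes 0, 1, ..., 3). Only the lines that attain the minimum somewhere contribute to roots; other lines are dominated. Here the surviving (envelope) indices are i = 3, i = 2, i = 1, i = 0.
Intersections between consecutive envelope lines give the roots: for adjacent envelope indices i < j the intersection is x = (a_i − a_j) / (j − i). Reading off the sorted break points: {-2, 1, 7}.
Verification: at each break x_0, at least two indices attain the minimum of min_i(a_i + i · x_0).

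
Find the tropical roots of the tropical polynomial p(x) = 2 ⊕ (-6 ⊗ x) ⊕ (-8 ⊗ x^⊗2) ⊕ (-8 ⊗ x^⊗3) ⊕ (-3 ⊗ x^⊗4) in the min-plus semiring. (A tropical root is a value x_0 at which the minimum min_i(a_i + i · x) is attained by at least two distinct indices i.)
Roots: {-5, 0, 2, 8}

Each tropical root is a break point of the lower envelope of the lines y = a_i + i · x (there are 5 lines, with slopes 0, 1, ..., 4). Only the lines that attain the minimum somewhere contribute to roots; other lines are dominated. Here the surviving (envelope) indices are i = 4, i = 3, i = 2, i = 1, i = 0.
Intersections between consecutive envelope lines give the roots: for adjacent envelope indices i < j the intersection is x = (a_i − a_j) / (j − i). Reading off the sorted break points: {-5, 0, 2, 8}.
Verification: at each break x_0, at least two indices attain the minimum of min_i(a_i + i · x_0).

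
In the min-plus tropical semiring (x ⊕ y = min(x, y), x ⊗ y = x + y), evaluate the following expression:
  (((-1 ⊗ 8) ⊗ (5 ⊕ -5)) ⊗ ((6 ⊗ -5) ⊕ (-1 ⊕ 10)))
(((-1 ⊗ 8) ⊗ (5 ⊕ -5)) ⊗ ((6 ⊗ -5) ⊕ (-1 ⊕ 10))) = 1

Expand innermost to outermost. Recall ⊕ takes the minimum of its arguments and ⊗ takes their sum. Working out the expression (((-1 ⊗ 8) ⊗ (5 ⊕ -5)) ⊗ ((6 ⊗ -5) ⊕ (-1 ⊕ 10))) gives 1.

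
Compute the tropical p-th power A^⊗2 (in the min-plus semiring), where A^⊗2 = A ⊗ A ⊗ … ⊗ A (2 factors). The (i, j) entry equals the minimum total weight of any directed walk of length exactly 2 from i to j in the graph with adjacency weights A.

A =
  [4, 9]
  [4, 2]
A^⊗2 =
  [8, 11]
  [6, 4]

Each entry (A^⊗2)_ij equals the minimum over all length-2 walks i = v_0 → v_1 → … → v_2 = j of Σ_t A[v_t][v_{t+1}]. For example, for (i, j) = (0, 1) we minimise over 2 possible intermediate vertex sequences; the minimum is 11, attained along the walk 0 → 1 → 1.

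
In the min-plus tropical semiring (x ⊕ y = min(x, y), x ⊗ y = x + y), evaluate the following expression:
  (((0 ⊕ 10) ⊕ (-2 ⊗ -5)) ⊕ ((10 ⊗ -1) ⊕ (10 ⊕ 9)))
(((0 ⊕ 10) ⊕ (-2 ⊗ -5)) ⊕ ((10 ⊗ -1) ⊕ (10 ⊕ 9))) = -7

Expand innermost to outermost. Recall ⊕ takes the minimum of its arguments and ⊗ takes their sum. Working out the expression (((0 ⊕ 10) ⊕ (-2 ⊗ -5)) ⊕ ((10 ⊗ -1) ⊕ (10 ⊕ 9))) gives -7.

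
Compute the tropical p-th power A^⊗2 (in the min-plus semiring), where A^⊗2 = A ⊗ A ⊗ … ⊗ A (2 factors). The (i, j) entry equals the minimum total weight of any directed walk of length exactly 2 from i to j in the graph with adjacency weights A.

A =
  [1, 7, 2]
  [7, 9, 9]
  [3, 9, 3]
A^⊗2 =
  [2, 8, 3]
  [8, 14, 9]
  [4, 10, 5]

Each entry (A^⊗2)_ij equals the minimum over all length-2 walks i = v_0 → v_1 → … → v_2 = j of Σ_t A[v_t][v_{t+1}]. For example, for (i, j) = (0, 2) we minimise over 3 possible intermediate vertex sequences; the minimum is 3, attained along the walk 0 → 0 → 2.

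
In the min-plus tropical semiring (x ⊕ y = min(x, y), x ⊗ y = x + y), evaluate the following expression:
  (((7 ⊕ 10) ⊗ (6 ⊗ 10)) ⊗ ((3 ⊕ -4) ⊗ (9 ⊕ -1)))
(((7 ⊕ 10) ⊗ (6 ⊗ 10)) ⊗ ((3 ⊕ -4) ⊗ (9 ⊕ -1))) = 18

Expand innermost to outermost. Recall ⊕ takes the minimum of its arguments and ⊗ takes their sum. Working out the expression (((7 ⊕ 10) ⊗ (6 ⊗ 10)) ⊗ ((3 ⊕ -4) ⊗ (9 ⊕ -1))) gives 18.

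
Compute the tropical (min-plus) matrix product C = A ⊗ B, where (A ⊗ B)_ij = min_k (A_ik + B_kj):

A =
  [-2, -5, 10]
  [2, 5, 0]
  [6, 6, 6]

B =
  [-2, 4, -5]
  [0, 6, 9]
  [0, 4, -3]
A ⊗ B =
  [-5, 1, -7]
  [0, 4, -3]
  [4, 10, 1]

Apply the min-plus product entry-by-entry:
  C[0][0] = min over k of (A[0][0] + B[0][0] = -2 + -2 = -4, A[0][1] + B[1][0] = -5 + 0 = -5, A[0][2] + B[2][0] = 10 + 0 = 10) = -5 (attained at k = 1)
  C[0][1] = min over k of (A[0][0] + B[0][1] = -2 + 4 = 2, A[0][1] + B[1][1] = -5 + 6 = 1, A[0][2] + B[2][1] = 10 + 4 = 14) = 1 (attained at k = 1)
  C[0][2] = min over k of (A[0][0] + B[0][2] = -2 + -5 = -7, A[0][1] + B[1][2] = -5 + 9 = 4, A[0][2] + B[2][2] = 10 + -3 = 7) = -7 (attained at k = 0)
  C[1][0] = min over k of (A[1][0] + B[0][0] = 2 + -2 = 0, A[1][1] + B[1][0] = 5 + 0 = 5, A[1][2] + B[2][0] = 0 + 0 = 0) = 0 (attained at k = 0)
  C[1][1] = min over k of (A[1][0] + B[0][1] = 2 + 4 = 6, A[1][1] + B[1][1] = 5 + 6 = 11, A[1][2] + B[2][1] = 0 + 4 = 4) = 4 (attained at k = 2)
  C[1][2] = min over k of (A[1][0] + B[0][2] = 2 + -5 = -3, A[1][1] + B[1][2] = 5 + 9 = 14, A[1][2] + B[2][2] = 0 + -3 = -3) = -3 (attained at k = 0)
  C[2][0] = min over k of (A[2][0] + B[0][0] = 6 + -2 = 4, A[2][1] + B[1][0] = 6 + 0 = 6, A[2][2] + B[2][0] = 6 + 0 = 6) = 4 (attained at k = 0)
  C[2][1] = min over k of (A[2][0] + B[0][1] = 6 + 4 = 10, A[2][1] + B[1][1] = 6 + 6 = 12, A[2][2] + B[2][1] = 6 + 4 = 10) = 10 (attained at k = 0)
  C[2][2] = min over k of (A[2][0] + B[0][2] = 6 + -5 = 1, A[2][1] + B[1][2] = 6 + 9 = 15, A[2][2] + B[2][2] = 6 + -3 = 3) = 1 (attained at k = 0)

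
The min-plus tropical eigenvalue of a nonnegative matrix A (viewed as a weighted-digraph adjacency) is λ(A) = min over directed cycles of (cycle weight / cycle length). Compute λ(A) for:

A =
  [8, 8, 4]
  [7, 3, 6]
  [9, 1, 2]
λ(A) = 2

Enumerate directed cycles and compute their means (weight / length). Sample:
  cycle 0 → 0: weight = 8, length = 1, mean = 8/1 ≈ 8.000
  cycle 1 → 1: weight = 3, length = 1, mean = 3/1 ≈ 3.000
  cycle 2 → 2: weight = 2, length = 1, mean = 2/1 ≈ 2.000
  cycle 0 → 1 → 0: weight = 15, length = 2, mean = 15/2 ≈ 7.500
  cycle 0 → 2 → 0: weight = 13, length = 2, mean = 13/2 ≈ 6.500
  cycle 1 → 0 → 1: weight = 15, length = 2, mean = 15/2 ≈ 7.500
Minimum mean = 2.000, attained e.g. along the cycle 2 → 2 with weight 2 and length 1. So λ(A) = 2/1 = 2.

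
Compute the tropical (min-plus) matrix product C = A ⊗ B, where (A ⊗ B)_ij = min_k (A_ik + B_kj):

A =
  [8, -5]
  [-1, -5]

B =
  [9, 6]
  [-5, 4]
A ⊗ B =
  [-10, -1]
  [-10, -1]

Apply the min-plus product entry-by-entry:
  C[0][0] = min over k of (A[0][0] + B[0][0] = 8 + 9 = 17, A[0][1] + B[1][0] = -5 + -5 = -10) = -10 (attained at k = 1)
  C[0][1] = min over k of (A[0][0] + B[0][1] = 8 + 6 = 14, A[0][1] + B[1][1] = -5 + 4 = -1) = -1 (attained at k = 1)
  C[1][0] = min over k of (A[1][0] + B[0][0] = -1 + 9 = 8, A[1][1] + B[1][0] = -5 + -5 = -10) = -10 (attained at k = 1)
  C[1][1] = min over k of (A[1][0] + B[0][1] = -1 + 6 = 5, A[1][1] + B[1][1] = -5 + 4 = -1) = -1 (attained at k = 1)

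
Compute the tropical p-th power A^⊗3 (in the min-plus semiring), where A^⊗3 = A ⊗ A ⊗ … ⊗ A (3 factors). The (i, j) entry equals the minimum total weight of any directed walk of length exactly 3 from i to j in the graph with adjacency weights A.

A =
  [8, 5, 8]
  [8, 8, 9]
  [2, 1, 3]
A^⊗3 =
  [13, 12, 14]
  [14, 13, 15]
  [8, 7, 9]

Each entry (A^⊗3)_ij equals the minimum over all length-3 walks i = v_0 → v_1 → … → v_3 = j of Σ_t A[v_t][v_{t+1}]. For example, for (i, j) = (0, 2) we minimise over 9 possible intermediate vertex sequences; the minimum is 14, attained along the walk 0 → 2 → 2 → 2.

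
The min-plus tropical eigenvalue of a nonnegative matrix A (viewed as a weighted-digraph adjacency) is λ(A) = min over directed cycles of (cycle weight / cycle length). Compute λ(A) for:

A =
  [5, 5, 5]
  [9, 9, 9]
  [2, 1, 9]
λ(A) = 7/2

Enumerate directed cycles and compute their means (weight / length). Sample:
  cycle 0 → 0: weight = 5, length = 1, mean = 5/1 ≈ 5.000
  cycle 1 → 1: weight = 9, length = 1, mean = 9/1 ≈ 9.000
  cycle 2 → 2: weight = 9, length = 1, mean = 9/1 ≈ 9.000
  cycle 0 → 1 → 0: weight = 14, length = 2, mean = 14/2 ≈ 7.000
  cycle 0 → 2 → 0: weight = 7, length = 2, mean = 7/2 ≈ 3.500
  cycle 1 → 0 → 1: weight = 14, length = 2, mean = 14/2 ≈ 7.000
Minimum mean = 3.500, attained e.g. along the cycle 0 → 2 → 0 with weight 7 and length 2. So λ(A) = 7/2 = 7/2.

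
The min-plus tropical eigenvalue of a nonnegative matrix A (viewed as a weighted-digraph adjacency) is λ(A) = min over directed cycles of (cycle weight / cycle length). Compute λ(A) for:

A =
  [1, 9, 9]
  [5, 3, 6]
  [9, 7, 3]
λ(A) = 1

Enumerate directed cycles and compute their means (weight / length). Sample:
  cycle 0 → 0: weight = 1, length = 1, mean = 1/1 ≈ 1.000
  cycle 1 → 1: weight = 3, length = 1, mean = 3/1 ≈ 3.000
  cycle 2 → 2: weight = 3, length = 1, mean = 3/1 ≈ 3.000
  cycle 0 → 1 → 0: weight = 14, length = 2, mean = 14/2 ≈ 7.000
  cycle 0 → 2 → 0: weight = 18, length = 2, mean = 18/2 ≈ 9.000
  cycle 1 → 0 → 1: weight = 14, length = 2, mean = 14/2 ≈ 7.000
Minimum mean = 1.000, attained e.g. along the cycle 0 → 0 with weight 1 and length 1. So λ(A) = 1/1 = 1.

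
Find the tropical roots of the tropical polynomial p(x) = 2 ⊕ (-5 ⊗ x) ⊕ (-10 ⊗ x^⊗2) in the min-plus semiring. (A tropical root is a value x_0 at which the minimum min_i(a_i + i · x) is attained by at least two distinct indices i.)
Roots: {5, 7}

Each tropical root is a break point of the lower envelope of the lines y = a_i + i · x (there are 3 lines, with slopes 0, 1, ..., 2). Only the lines that attain the minimum somewhere contribute to roots; other lines are dominated. Here the surviving (envelope) indices are i = 2, i = 1, i = 0.
Intersections between consecutive envelope lines give the roots: for adjacent envelope indices i < j the intersection is x = (a_i − a_j) / (j − i). Reading off the sorted break points: {5, 7}.
Verification: at each break x_0, at least two indices attain the minimum of min_i(a_i + i · x_0).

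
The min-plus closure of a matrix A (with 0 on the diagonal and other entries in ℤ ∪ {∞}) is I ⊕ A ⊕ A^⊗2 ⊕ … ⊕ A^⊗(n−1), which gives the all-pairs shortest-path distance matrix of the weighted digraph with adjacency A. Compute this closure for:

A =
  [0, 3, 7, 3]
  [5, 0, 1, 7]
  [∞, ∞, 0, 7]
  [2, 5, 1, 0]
Closure =
  [0, 3, 4, 3]
  [5, 0, 1, 7]
  [9, 12, 0, 7]
  [2, 5, 1, 0]

This is the Floyd-Warshall all-pairs shortest-path computation. For each intermediate vertex k = 0, 1, …, 3, update dist[i][j] ← min(dist[i][j], dist[i][k] + dist[k][j]). The final matrix gives, for each (i, j), the minimum total weight of any directed path from i to j (possibly empty when i = j).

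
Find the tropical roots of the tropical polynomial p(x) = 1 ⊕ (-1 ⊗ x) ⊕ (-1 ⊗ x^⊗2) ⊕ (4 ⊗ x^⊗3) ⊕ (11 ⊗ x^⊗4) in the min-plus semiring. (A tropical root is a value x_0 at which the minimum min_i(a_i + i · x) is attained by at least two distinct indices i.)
Roots: {-7, -5, 0, 2}

Each tropical root is a break point of the lower envelope of the lines y = a_i + i · x (there are 5 lines, with slopes 0, 1, ..., 4). Only the lines that attain the minimum somewhere contribute to roots; other lines are dominated. Here the surviving (envelope) indices are i = 4, i = 3, i = 2, i = 1, i = 0.
Intersections between consecutive envelope lines give the roots: for adjacent envelope indices i < j the intersection is x = (a_i − a_j) / (j − i). Reading off the sorted break points: {-7, -5, 0, 2}.
Verification: at each break x_0, at least two indices attain the minimum of min_i(a_i + i · x_0).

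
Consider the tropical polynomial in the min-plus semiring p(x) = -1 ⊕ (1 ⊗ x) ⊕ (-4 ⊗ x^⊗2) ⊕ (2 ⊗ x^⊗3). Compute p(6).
p(6) = -1

A tropical monomial a ⊗ x^⊗i evaluates to a + i · x. Evaluating each term at x = 6:
  Term 0 contributes -1 + 0 · 6 = -1
  Term 1 contributes 1 + 1 · 6 = 7
  Term 2 contributes -4 + 2 · 6 = 8
  Term 3 contributes 2 + 3 · 6 = 20
p(6) = ⊕ of these = min[-1, 7, 8, 20] = -1.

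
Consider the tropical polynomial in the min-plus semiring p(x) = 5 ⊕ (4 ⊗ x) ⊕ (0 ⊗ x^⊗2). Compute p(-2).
p(-2) = -4

A tropical monomial a ⊗ x^⊗i evaluates to a + i · x. Evaluating each term at x = -2:
  Term 0 contributes 5 + 0 · -2 = 5
  Term 1 contributes 4 + 1 · -2 = 2
  Term 2 contributes 0 + 2 · -2 = -4
p(-2) = ⊕ of these = min[5, 2, -4] = -4.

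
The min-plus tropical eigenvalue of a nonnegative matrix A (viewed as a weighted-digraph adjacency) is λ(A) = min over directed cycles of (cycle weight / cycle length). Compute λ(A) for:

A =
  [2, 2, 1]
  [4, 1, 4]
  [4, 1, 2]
λ(A) = 1

Enumerate directed cycles and compute their means (weight / length). Sample:
  cycle 0 → 0: weight = 2, length = 1, mean = 2/1 ≈ 2.000
  cycle 1 → 1: weight = 1, length = 1, mean = 1/1 ≈ 1.000
  cycle 2 → 2: weight = 2, length = 1, mean = 2/1 ≈ 2.000
  cycle 0 → 1 → 0: weight = 6, length = 2, mean = 6/2 ≈ 3.000
  cycle 0 → 2 → 0: weight = 5, length = 2, mean = 5/2 ≈ 2.500
  cycle 1 → 0 → 1: weight = 6, length = 2, mean = 6/2 ≈ 3.000
Minimum mean = 1.000, attained e.g. along the cycle 1 → 1 with weight 1 and length 1. So λ(A) = 1/1 = 1.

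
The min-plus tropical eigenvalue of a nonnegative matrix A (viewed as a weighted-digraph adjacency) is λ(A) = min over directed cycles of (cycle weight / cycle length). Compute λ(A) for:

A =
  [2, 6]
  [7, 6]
λ(A) = 2

Enumerate directed cycles and compute their means (weight / length). Sample:
  cycle 0 → 0: weight = 2, length = 1, mean = 2/1 ≈ 2.000
  cycle 1 → 1: weight = 6, length = 1, mean = 6/1 ≈ 6.000
  cycle 0 → 1 → 0: weight = 13, length = 2, mean = 13/2 ≈ 6.500
  cycle 1 → 0 → 1: weight = 13, length = 2, mean = 13/2 ≈ 6.500
Minimum mean = 2.000, attained e.g. along the cycle 0 → 0 with weight 2 and length 1. So λ(A) = 2/1 = 2.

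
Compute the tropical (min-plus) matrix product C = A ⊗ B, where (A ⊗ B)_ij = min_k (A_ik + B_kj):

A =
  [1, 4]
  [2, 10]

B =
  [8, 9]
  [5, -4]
A ⊗ B =
  [9, 0]
  [10, 6]

Apply the min-plus product entry-by-entry:
  C[0][0] = min over k of (A[0][0] + B[0][0] = 1 + 8 = 9, A[0][1] + B[1][0] = 4 + 5 = 9) = 9 (attained at k = 0)
  C[0][1] = min over k of (A[0][0] + B[0][1] = 1 + 9 = 10, A[0][1] + B[1][1] = 4 + -4 = 0) = 0 (attained at k = 1)
  C[1][0] = min over k of (A[1][0] + B[0][0] = 2 + 8 = 10, A[1][1] + B[1][0] = 10 + 5 = 15) = 10 (attained at k = 0)
  C[1][1] = min over k of (A[1][0] + B[0][1] = 2 + 9 = 11, A[1][1] + B[1][1] = 10 + -4 = 6) = 6 (attained at k = 1)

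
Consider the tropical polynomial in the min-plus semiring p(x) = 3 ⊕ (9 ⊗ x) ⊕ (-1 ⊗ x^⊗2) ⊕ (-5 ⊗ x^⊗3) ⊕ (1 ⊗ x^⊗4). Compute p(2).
p(2) = 1

A tropical monomial a ⊗ x^⊗i evaluates to a + i · x. Evaluating each term at x = 2:
  Term 0 contributes 3 + 0 · 2 = 3
  Term 1 contributes 9 + 1 · 2 = 11
  Term 2 contributes -1 + 2 · 2 = 3
  Term 3 contributes -5 + 3 · 2 = 1
  Term 4 contributes 1 + 4 · 2 = 9
p(2) = ⊕ of these = min[3, 11, 3, 1, 9] = 1.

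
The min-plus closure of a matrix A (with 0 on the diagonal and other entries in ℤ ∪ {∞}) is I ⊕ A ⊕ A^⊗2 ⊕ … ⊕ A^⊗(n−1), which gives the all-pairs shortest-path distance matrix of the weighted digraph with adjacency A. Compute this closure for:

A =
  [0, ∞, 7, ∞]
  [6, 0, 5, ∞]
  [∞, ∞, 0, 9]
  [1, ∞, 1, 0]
Closure =
  [0, ∞, 7, 16]
  [6, 0, 5, 14]
  [10, ∞, 0, 9]
  [1, ∞, 1, 0]

This is the Floyd-Warshall all-pairs shortest-path computation. For each intermediate vertex k = 0, 1, …, 3, update dist[i][j] ← min(dist[i][j], dist[i][k] + dist[k][j]). The final matrix gives, for each (i, j), the minimum total weight of any directed path from i to j (possibly empty when i = j).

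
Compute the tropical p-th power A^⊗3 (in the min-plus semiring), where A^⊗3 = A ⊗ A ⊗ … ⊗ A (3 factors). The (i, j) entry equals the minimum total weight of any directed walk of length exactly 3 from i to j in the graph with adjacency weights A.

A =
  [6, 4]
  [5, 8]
A^⊗3 =
  [15, 13]
  [14, 15]

Each entry (A^⊗3)_ij equals the minimum over all length-3 walks i = v_0 → v_1 → … → v_3 = j of Σ_t A[v_t][v_{t+1}]. For example, for (i, j) = (0, 1) we minimise over 4 possible intermediate vertex sequences; the minimum is 13, attained along the walk 0 → 1 → 0 → 1.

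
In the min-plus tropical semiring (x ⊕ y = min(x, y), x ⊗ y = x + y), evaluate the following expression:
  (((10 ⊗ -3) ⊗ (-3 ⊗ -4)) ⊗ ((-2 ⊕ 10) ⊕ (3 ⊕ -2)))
(((10 ⊗ -3) ⊗ (-3 ⊗ -4)) ⊗ ((-2 ⊕ 10) ⊕ (3 ⊕ -2))) = -2

Expand innermost to outermost. Recall ⊕ takes the minimum of its arguments and ⊗ takes their sum. Working out the expression (((10 ⊗ -3) ⊗ (-3 ⊗ -4)) ⊗ ((-2 ⊕ 10) ⊕ (3 ⊕ -2))) gives -2.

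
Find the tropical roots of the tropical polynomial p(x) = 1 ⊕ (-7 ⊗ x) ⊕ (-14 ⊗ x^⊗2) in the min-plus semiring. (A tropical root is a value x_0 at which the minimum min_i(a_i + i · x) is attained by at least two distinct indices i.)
Roots: {7, 8}

Each tropical root is a break point of the lower envelope of the lines y = a_i + i · x (there are 3 lines, with slopes 0, 1, ..., 2). Only the lines that attain the minimum somewhere contribute to roots; other lines are dominated. Here the surviving (envelope) indices are i = 2, i = 1, i = 0.
Intersections between consecutive envelope lines give the roots: for adjacent envelope indices i < j the intersection is x = (a_i − a_j) / (j − i). Reading off the sorted break points: {7, 8}.
Verification: at each break x_0, at least two indices attain the minimum of min_i(a_i + i · x_0).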